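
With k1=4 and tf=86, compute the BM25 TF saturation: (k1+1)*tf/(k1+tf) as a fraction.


BM25 TF component = (k1+1)*tf / (k1+tf)
k1 = 4, tf = 86
Numerator = (4+1)*86 = 430
Denominator = 4 + 86 = 90
= 430/90 = 43/9

43/9


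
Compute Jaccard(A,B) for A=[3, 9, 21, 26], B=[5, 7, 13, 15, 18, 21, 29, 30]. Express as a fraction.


A intersect B = [21]
|A intersect B| = 1
A union B = [3, 5, 7, 9, 13, 15, 18, 21, 26, 29, 30]
|A union B| = 11
Jaccard = 1/11 = 1/11

1/11


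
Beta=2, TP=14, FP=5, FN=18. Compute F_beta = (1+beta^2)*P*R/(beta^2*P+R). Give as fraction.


P = TP/(TP+FP) = 14/19 = 14/19
R = TP/(TP+FN) = 14/32 = 7/16
beta^2 = 2^2 = 4
(1 + beta^2) = 5
Numerator = (1+beta^2)*P*R = 245/152
Denominator = beta^2*P + R = 56/19 + 7/16 = 1029/304
F_beta = 10/21

10/21


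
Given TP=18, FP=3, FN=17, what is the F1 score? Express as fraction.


F1 = 2 * P * R / (P + R)
P = TP/(TP+FP) = 18/21 = 6/7
R = TP/(TP+FN) = 18/35 = 18/35
2 * P * R = 2 * 6/7 * 18/35 = 216/245
P + R = 6/7 + 18/35 = 48/35
F1 = 216/245 / 48/35 = 9/14

9/14


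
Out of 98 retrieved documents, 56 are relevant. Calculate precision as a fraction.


Precision = relevant_retrieved / total_retrieved
= 56 / 98
= 56 / (56 + 42)
= 4/7

4/7


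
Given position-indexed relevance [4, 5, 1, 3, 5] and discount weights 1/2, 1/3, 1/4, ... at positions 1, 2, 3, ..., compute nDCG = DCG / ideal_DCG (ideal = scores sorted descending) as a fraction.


Position discount weights w_i = 1/(i+1) for i=1..5:
Weights = [1/2, 1/3, 1/4, 1/5, 1/6]
Actual relevance: [4, 5, 1, 3, 5]
DCG = 4/2 + 5/3 + 1/4 + 3/5 + 5/6 = 107/20
Ideal relevance (sorted desc): [5, 5, 4, 3, 1]
Ideal DCG = 5/2 + 5/3 + 4/4 + 3/5 + 1/6 = 89/15
nDCG = DCG / ideal_DCG = 107/20 / 89/15 = 321/356

321/356


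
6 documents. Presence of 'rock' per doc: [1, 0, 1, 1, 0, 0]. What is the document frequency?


Checking each document for 'rock':
Doc 1: present
Doc 2: absent
Doc 3: present
Doc 4: present
Doc 5: absent
Doc 6: absent
df = sum of presences = 1 + 0 + 1 + 1 + 0 + 0 = 3

3


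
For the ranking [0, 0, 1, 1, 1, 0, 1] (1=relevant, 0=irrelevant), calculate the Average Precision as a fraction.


Computing P@k for each relevant position:
Position 1: not relevant
Position 2: not relevant
Position 3: relevant, P@3 = 1/3 = 1/3
Position 4: relevant, P@4 = 2/4 = 1/2
Position 5: relevant, P@5 = 3/5 = 3/5
Position 6: not relevant
Position 7: relevant, P@7 = 4/7 = 4/7
Sum of P@k = 1/3 + 1/2 + 3/5 + 4/7 = 421/210
AP = 421/210 / 4 = 421/840

421/840


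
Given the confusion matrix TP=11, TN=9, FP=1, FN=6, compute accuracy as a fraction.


Accuracy = (TP + TN) / (TP + TN + FP + FN)
TP + TN = 11 + 9 = 20
Total = 11 + 9 + 1 + 6 = 27
Accuracy = 20 / 27 = 20/27

20/27


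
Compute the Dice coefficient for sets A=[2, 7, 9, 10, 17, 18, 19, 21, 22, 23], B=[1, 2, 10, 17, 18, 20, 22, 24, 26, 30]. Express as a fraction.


A intersect B = [2, 10, 17, 18, 22]
|A intersect B| = 5
|A| = 10, |B| = 10
Dice = 2*5 / (10+10)
= 10 / 20 = 1/2

1/2


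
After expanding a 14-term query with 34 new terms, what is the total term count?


Original terms: 14
Expansion terms: 34
Total = 14 + 34 = 48

48


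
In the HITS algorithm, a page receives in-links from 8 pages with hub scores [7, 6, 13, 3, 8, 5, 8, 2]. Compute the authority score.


Authority = sum of hub scores of in-linkers
In-link 1: hub score = 7
In-link 2: hub score = 6
In-link 3: hub score = 13
In-link 4: hub score = 3
In-link 5: hub score = 8
In-link 6: hub score = 5
In-link 7: hub score = 8
In-link 8: hub score = 2
Authority = 7 + 6 + 13 + 3 + 8 + 5 + 8 + 2 = 52

52


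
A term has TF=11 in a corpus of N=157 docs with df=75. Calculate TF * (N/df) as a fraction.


TF * (N/df)
= 11 * (157/75)
= 11 * 157/75
= 1727/75

1727/75


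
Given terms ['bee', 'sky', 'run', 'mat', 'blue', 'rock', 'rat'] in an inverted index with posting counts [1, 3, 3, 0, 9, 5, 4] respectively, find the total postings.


Summing posting list sizes:
'bee': 1 postings
'sky': 3 postings
'run': 3 postings
'mat': 0 postings
'blue': 9 postings
'rock': 5 postings
'rat': 4 postings
Total = 1 + 3 + 3 + 0 + 9 + 5 + 4 = 25

25


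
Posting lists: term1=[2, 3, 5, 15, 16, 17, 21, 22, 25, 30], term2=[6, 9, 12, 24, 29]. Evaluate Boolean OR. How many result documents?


Boolean OR: find union of posting lists
term1 docs: [2, 3, 5, 15, 16, 17, 21, 22, 25, 30]
term2 docs: [6, 9, 12, 24, 29]
Union: [2, 3, 5, 6, 9, 12, 15, 16, 17, 21, 22, 24, 25, 29, 30]
|union| = 15

15


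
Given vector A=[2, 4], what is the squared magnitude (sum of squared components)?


|A|^2 = sum of squared components
A[0]^2 = 2^2 = 4
A[1]^2 = 4^2 = 16
Sum = 4 + 16 = 20

20


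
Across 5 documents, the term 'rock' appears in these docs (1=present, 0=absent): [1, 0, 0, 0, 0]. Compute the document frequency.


Checking each document for 'rock':
Doc 1: present
Doc 2: absent
Doc 3: absent
Doc 4: absent
Doc 5: absent
df = sum of presences = 1 + 0 + 0 + 0 + 0 = 1

1


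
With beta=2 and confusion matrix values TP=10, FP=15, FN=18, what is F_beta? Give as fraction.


P = TP/(TP+FP) = 10/25 = 2/5
R = TP/(TP+FN) = 10/28 = 5/14
beta^2 = 2^2 = 4
(1 + beta^2) = 5
Numerator = (1+beta^2)*P*R = 5/7
Denominator = beta^2*P + R = 8/5 + 5/14 = 137/70
F_beta = 50/137

50/137


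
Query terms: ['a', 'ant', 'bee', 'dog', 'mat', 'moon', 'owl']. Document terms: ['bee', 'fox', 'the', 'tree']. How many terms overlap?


Query terms: ['a', 'ant', 'bee', 'dog', 'mat', 'moon', 'owl']
Document terms: ['bee', 'fox', 'the', 'tree']
Common terms: ['bee']
Overlap count = 1

1


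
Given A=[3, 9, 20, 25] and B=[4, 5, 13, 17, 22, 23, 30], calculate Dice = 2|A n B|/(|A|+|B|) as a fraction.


A intersect B = []
|A intersect B| = 0
|A| = 4, |B| = 7
Dice = 2*0 / (4+7)
= 0 / 11 = 0

0


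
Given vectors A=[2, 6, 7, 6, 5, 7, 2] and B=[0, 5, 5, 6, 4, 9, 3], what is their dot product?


Dot product = sum of element-wise products
A[0]*B[0] = 2*0 = 0
A[1]*B[1] = 6*5 = 30
A[2]*B[2] = 7*5 = 35
A[3]*B[3] = 6*6 = 36
A[4]*B[4] = 5*4 = 20
A[5]*B[5] = 7*9 = 63
A[6]*B[6] = 2*3 = 6
Sum = 0 + 30 + 35 + 36 + 20 + 63 + 6 = 190

190


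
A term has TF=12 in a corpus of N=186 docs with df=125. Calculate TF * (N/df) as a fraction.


TF * (N/df)
= 12 * (186/125)
= 12 * 186/125
= 2232/125

2232/125


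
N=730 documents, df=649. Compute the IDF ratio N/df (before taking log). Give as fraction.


IDF ratio = N / df
= 730 / 649
= 730/649

730/649


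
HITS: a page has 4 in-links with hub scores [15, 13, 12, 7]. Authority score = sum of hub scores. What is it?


Authority = sum of hub scores of in-linkers
In-link 1: hub score = 15
In-link 2: hub score = 13
In-link 3: hub score = 12
In-link 4: hub score = 7
Authority = 15 + 13 + 12 + 7 = 47

47


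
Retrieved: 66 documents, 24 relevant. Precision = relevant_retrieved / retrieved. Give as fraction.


Precision = relevant_retrieved / total_retrieved
= 24 / 66
= 24 / (24 + 42)
= 4/11

4/11


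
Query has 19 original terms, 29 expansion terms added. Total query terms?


Original terms: 19
Expansion terms: 29
Total = 19 + 29 = 48

48


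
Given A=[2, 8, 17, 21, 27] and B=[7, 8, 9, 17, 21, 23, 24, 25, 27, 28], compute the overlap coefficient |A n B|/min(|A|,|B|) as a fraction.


A intersect B = [8, 17, 21, 27]
|A intersect B| = 4
min(|A|, |B|) = min(5, 10) = 5
Overlap = 4 / 5 = 4/5

4/5


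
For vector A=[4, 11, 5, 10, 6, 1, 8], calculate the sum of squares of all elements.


|A|^2 = sum of squared components
A[0]^2 = 4^2 = 16
A[1]^2 = 11^2 = 121
A[2]^2 = 5^2 = 25
A[3]^2 = 10^2 = 100
A[4]^2 = 6^2 = 36
A[5]^2 = 1^2 = 1
A[6]^2 = 8^2 = 64
Sum = 16 + 121 + 25 + 100 + 36 + 1 + 64 = 363

363


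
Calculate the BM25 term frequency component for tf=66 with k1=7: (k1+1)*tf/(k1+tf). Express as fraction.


BM25 TF component = (k1+1)*tf / (k1+tf)
k1 = 7, tf = 66
Numerator = (7+1)*66 = 528
Denominator = 7 + 66 = 73
= 528/73 = 528/73

528/73


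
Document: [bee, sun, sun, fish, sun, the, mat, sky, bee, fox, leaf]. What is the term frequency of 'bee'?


Document has 11 words
Scanning for 'bee':
Found at positions: [0, 8]
Count = 2

2


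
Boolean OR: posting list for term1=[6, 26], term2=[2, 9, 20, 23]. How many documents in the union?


Boolean OR: find union of posting lists
term1 docs: [6, 26]
term2 docs: [2, 9, 20, 23]
Union: [2, 6, 9, 20, 23, 26]
|union| = 6

6


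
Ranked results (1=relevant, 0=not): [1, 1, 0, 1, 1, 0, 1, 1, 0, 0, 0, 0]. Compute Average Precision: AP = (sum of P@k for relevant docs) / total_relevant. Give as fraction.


Computing P@k for each relevant position:
Position 1: relevant, P@1 = 1/1 = 1
Position 2: relevant, P@2 = 2/2 = 1
Position 3: not relevant
Position 4: relevant, P@4 = 3/4 = 3/4
Position 5: relevant, P@5 = 4/5 = 4/5
Position 6: not relevant
Position 7: relevant, P@7 = 5/7 = 5/7
Position 8: relevant, P@8 = 6/8 = 3/4
Position 9: not relevant
Position 10: not relevant
Position 11: not relevant
Position 12: not relevant
Sum of P@k = 1 + 1 + 3/4 + 4/5 + 5/7 + 3/4 = 351/70
AP = 351/70 / 6 = 117/140

117/140


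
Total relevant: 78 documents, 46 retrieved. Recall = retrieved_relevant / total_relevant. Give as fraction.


Recall = retrieved_relevant / total_relevant
= 46 / 78
= 46 / (46 + 32)
= 23/39

23/39


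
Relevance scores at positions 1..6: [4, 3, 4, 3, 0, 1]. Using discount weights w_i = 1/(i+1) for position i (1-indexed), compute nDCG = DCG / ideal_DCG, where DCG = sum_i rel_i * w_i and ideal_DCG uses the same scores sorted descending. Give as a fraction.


Position discount weights w_i = 1/(i+1) for i=1..6:
Weights = [1/2, 1/3, 1/4, 1/5, 1/6, 1/7]
Actual relevance: [4, 3, 4, 3, 0, 1]
DCG = 4/2 + 3/3 + 4/4 + 3/5 + 0/6 + 1/7 = 166/35
Ideal relevance (sorted desc): [4, 4, 3, 3, 1, 0]
Ideal DCG = 4/2 + 4/3 + 3/4 + 3/5 + 1/6 + 0/7 = 97/20
nDCG = DCG / ideal_DCG = 166/35 / 97/20 = 664/679

664/679


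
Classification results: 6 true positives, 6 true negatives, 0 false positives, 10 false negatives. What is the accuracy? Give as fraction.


Accuracy = (TP + TN) / (TP + TN + FP + FN)
TP + TN = 6 + 6 = 12
Total = 6 + 6 + 0 + 10 = 22
Accuracy = 12 / 22 = 6/11

6/11


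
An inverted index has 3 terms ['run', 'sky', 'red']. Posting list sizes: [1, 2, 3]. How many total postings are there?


Summing posting list sizes:
'run': 1 postings
'sky': 2 postings
'red': 3 postings
Total = 1 + 2 + 3 = 6

6


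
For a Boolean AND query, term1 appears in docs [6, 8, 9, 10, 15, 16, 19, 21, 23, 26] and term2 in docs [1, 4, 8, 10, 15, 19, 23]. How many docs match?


Boolean AND: find intersection of posting lists
term1 docs: [6, 8, 9, 10, 15, 16, 19, 21, 23, 26]
term2 docs: [1, 4, 8, 10, 15, 19, 23]
Intersection: [8, 10, 15, 19, 23]
|intersection| = 5

5


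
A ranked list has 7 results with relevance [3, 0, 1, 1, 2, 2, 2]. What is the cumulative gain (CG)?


Cumulative Gain = sum of relevance scores
Position 1: rel=3, running sum=3
Position 2: rel=0, running sum=3
Position 3: rel=1, running sum=4
Position 4: rel=1, running sum=5
Position 5: rel=2, running sum=7
Position 6: rel=2, running sum=9
Position 7: rel=2, running sum=11
CG = 11

11


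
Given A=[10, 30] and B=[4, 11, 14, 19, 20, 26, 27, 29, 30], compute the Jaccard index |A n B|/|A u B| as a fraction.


A intersect B = [30]
|A intersect B| = 1
A union B = [4, 10, 11, 14, 19, 20, 26, 27, 29, 30]
|A union B| = 10
Jaccard = 1/10 = 1/10

1/10


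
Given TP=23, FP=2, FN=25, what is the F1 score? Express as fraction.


F1 = 2 * P * R / (P + R)
P = TP/(TP+FP) = 23/25 = 23/25
R = TP/(TP+FN) = 23/48 = 23/48
2 * P * R = 2 * 23/25 * 23/48 = 529/600
P + R = 23/25 + 23/48 = 1679/1200
F1 = 529/600 / 1679/1200 = 46/73

46/73


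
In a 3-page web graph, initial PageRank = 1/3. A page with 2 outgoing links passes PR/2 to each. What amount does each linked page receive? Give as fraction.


Initial PR = 1/3 = 1/3
Outlinks = 2
Contribution per link = PR / outlinks
= 1/3 / 2
= 1/6

1/6


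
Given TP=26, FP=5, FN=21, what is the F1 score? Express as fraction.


F1 = 2 * P * R / (P + R)
P = TP/(TP+FP) = 26/31 = 26/31
R = TP/(TP+FN) = 26/47 = 26/47
2 * P * R = 2 * 26/31 * 26/47 = 1352/1457
P + R = 26/31 + 26/47 = 2028/1457
F1 = 1352/1457 / 2028/1457 = 2/3

2/3


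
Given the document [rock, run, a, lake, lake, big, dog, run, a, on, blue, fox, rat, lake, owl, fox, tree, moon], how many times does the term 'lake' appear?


Document has 18 words
Scanning for 'lake':
Found at positions: [3, 4, 13]
Count = 3

3


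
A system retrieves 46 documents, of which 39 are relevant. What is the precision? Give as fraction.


Precision = relevant_retrieved / total_retrieved
= 39 / 46
= 39 / (39 + 7)
= 39/46

39/46


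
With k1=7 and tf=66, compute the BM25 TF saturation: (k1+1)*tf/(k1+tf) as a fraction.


BM25 TF component = (k1+1)*tf / (k1+tf)
k1 = 7, tf = 66
Numerator = (7+1)*66 = 528
Denominator = 7 + 66 = 73
= 528/73 = 528/73

528/73


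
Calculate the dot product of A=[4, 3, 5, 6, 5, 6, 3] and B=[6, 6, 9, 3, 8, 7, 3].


Dot product = sum of element-wise products
A[0]*B[0] = 4*6 = 24
A[1]*B[1] = 3*6 = 18
A[2]*B[2] = 5*9 = 45
A[3]*B[3] = 6*3 = 18
A[4]*B[4] = 5*8 = 40
A[5]*B[5] = 6*7 = 42
A[6]*B[6] = 3*3 = 9
Sum = 24 + 18 + 45 + 18 + 40 + 42 + 9 = 196

196


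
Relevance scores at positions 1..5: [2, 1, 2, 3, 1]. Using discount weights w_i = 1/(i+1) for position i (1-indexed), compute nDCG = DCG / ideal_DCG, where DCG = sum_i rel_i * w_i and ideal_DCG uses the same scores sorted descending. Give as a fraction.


Position discount weights w_i = 1/(i+1) for i=1..5:
Weights = [1/2, 1/3, 1/4, 1/5, 1/6]
Actual relevance: [2, 1, 2, 3, 1]
DCG = 2/2 + 1/3 + 2/4 + 3/5 + 1/6 = 13/5
Ideal relevance (sorted desc): [3, 2, 2, 1, 1]
Ideal DCG = 3/2 + 2/3 + 2/4 + 1/5 + 1/6 = 91/30
nDCG = DCG / ideal_DCG = 13/5 / 91/30 = 6/7

6/7


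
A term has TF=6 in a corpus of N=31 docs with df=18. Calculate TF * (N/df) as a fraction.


TF * (N/df)
= 6 * (31/18)
= 6 * 31/18
= 31/3

31/3


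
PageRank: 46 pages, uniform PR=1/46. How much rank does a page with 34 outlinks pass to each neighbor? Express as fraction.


Initial PR = 1/46 = 1/46
Outlinks = 34
Contribution per link = PR / outlinks
= 1/46 / 34
= 1/1564

1/1564


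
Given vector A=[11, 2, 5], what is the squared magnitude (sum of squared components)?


|A|^2 = sum of squared components
A[0]^2 = 11^2 = 121
A[1]^2 = 2^2 = 4
A[2]^2 = 5^2 = 25
Sum = 121 + 4 + 25 = 150

150


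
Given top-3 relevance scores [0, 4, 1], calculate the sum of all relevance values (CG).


Cumulative Gain = sum of relevance scores
Position 1: rel=0, running sum=0
Position 2: rel=4, running sum=4
Position 3: rel=1, running sum=5
CG = 5

5


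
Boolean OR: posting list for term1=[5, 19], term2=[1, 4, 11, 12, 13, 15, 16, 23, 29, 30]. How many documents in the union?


Boolean OR: find union of posting lists
term1 docs: [5, 19]
term2 docs: [1, 4, 11, 12, 13, 15, 16, 23, 29, 30]
Union: [1, 4, 5, 11, 12, 13, 15, 16, 19, 23, 29, 30]
|union| = 12

12


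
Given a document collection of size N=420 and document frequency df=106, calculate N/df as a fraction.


IDF ratio = N / df
= 420 / 106
= 210/53

210/53


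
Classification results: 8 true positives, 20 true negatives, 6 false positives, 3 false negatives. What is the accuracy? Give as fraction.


Accuracy = (TP + TN) / (TP + TN + FP + FN)
TP + TN = 8 + 20 = 28
Total = 8 + 20 + 6 + 3 = 37
Accuracy = 28 / 37 = 28/37

28/37


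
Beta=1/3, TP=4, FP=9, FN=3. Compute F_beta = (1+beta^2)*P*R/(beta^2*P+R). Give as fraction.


P = TP/(TP+FP) = 4/13 = 4/13
R = TP/(TP+FN) = 4/7 = 4/7
beta^2 = 1/3^2 = 1/9
(1 + beta^2) = 10/9
Numerator = (1+beta^2)*P*R = 160/819
Denominator = beta^2*P + R = 4/117 + 4/7 = 496/819
F_beta = 10/31

10/31


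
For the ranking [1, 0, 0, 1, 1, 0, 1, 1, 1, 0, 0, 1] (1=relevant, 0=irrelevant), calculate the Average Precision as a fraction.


Computing P@k for each relevant position:
Position 1: relevant, P@1 = 1/1 = 1
Position 2: not relevant
Position 3: not relevant
Position 4: relevant, P@4 = 2/4 = 1/2
Position 5: relevant, P@5 = 3/5 = 3/5
Position 6: not relevant
Position 7: relevant, P@7 = 4/7 = 4/7
Position 8: relevant, P@8 = 5/8 = 5/8
Position 9: relevant, P@9 = 6/9 = 2/3
Position 10: not relevant
Position 11: not relevant
Position 12: relevant, P@12 = 7/12 = 7/12
Sum of P@k = 1 + 1/2 + 3/5 + 4/7 + 5/8 + 2/3 + 7/12 = 1273/280
AP = 1273/280 / 7 = 1273/1960

1273/1960


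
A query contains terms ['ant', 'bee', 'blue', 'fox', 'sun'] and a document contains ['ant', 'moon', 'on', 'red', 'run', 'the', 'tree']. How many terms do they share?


Query terms: ['ant', 'bee', 'blue', 'fox', 'sun']
Document terms: ['ant', 'moon', 'on', 'red', 'run', 'the', 'tree']
Common terms: ['ant']
Overlap count = 1

1


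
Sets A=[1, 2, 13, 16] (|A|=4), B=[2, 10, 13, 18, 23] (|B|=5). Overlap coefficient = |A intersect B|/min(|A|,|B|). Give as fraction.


A intersect B = [2, 13]
|A intersect B| = 2
min(|A|, |B|) = min(4, 5) = 4
Overlap = 2 / 4 = 1/2

1/2


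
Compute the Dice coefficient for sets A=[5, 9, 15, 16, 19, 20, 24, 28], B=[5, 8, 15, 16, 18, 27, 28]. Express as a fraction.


A intersect B = [5, 15, 16, 28]
|A intersect B| = 4
|A| = 8, |B| = 7
Dice = 2*4 / (8+7)
= 8 / 15 = 8/15

8/15


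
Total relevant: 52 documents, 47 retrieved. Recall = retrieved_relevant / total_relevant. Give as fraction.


Recall = retrieved_relevant / total_relevant
= 47 / 52
= 47 / (47 + 5)
= 47/52

47/52


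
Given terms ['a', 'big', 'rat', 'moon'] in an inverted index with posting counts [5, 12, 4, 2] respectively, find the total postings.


Summing posting list sizes:
'a': 5 postings
'big': 12 postings
'rat': 4 postings
'moon': 2 postings
Total = 5 + 12 + 4 + 2 = 23

23


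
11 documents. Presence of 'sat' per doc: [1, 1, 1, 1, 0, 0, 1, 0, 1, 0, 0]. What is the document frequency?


Checking each document for 'sat':
Doc 1: present
Doc 2: present
Doc 3: present
Doc 4: present
Doc 5: absent
Doc 6: absent
Doc 7: present
Doc 8: absent
Doc 9: present
Doc 10: absent
Doc 11: absent
df = sum of presences = 1 + 1 + 1 + 1 + 0 + 0 + 1 + 0 + 1 + 0 + 0 = 6

6


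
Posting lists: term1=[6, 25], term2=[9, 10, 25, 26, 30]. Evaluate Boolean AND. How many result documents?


Boolean AND: find intersection of posting lists
term1 docs: [6, 25]
term2 docs: [9, 10, 25, 26, 30]
Intersection: [25]
|intersection| = 1

1


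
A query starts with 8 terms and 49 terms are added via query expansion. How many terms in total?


Original terms: 8
Expansion terms: 49
Total = 8 + 49 = 57

57


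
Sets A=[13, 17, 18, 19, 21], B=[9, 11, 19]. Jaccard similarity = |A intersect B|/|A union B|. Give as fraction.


A intersect B = [19]
|A intersect B| = 1
A union B = [9, 11, 13, 17, 18, 19, 21]
|A union B| = 7
Jaccard = 1/7 = 1/7

1/7


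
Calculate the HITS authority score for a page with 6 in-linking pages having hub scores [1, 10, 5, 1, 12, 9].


Authority = sum of hub scores of in-linkers
In-link 1: hub score = 1
In-link 2: hub score = 10
In-link 3: hub score = 5
In-link 4: hub score = 1
In-link 5: hub score = 12
In-link 6: hub score = 9
Authority = 1 + 10 + 5 + 1 + 12 + 9 = 38

38


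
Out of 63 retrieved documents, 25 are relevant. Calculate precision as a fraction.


Precision = relevant_retrieved / total_retrieved
= 25 / 63
= 25 / (25 + 38)
= 25/63

25/63


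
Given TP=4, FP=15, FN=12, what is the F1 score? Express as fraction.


F1 = 2 * P * R / (P + R)
P = TP/(TP+FP) = 4/19 = 4/19
R = TP/(TP+FN) = 4/16 = 1/4
2 * P * R = 2 * 4/19 * 1/4 = 2/19
P + R = 4/19 + 1/4 = 35/76
F1 = 2/19 / 35/76 = 8/35

8/35


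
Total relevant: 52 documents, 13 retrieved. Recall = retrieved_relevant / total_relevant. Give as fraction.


Recall = retrieved_relevant / total_relevant
= 13 / 52
= 13 / (13 + 39)
= 1/4

1/4


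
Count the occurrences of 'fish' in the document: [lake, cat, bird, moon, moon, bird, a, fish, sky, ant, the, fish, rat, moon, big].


Document has 15 words
Scanning for 'fish':
Found at positions: [7, 11]
Count = 2

2


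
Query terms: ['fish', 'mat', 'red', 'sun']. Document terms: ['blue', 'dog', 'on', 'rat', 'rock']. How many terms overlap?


Query terms: ['fish', 'mat', 'red', 'sun']
Document terms: ['blue', 'dog', 'on', 'rat', 'rock']
Common terms: []
Overlap count = 0

0


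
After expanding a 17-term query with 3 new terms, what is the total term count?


Original terms: 17
Expansion terms: 3
Total = 17 + 3 = 20

20


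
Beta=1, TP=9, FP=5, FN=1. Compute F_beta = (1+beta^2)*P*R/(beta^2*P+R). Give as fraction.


P = TP/(TP+FP) = 9/14 = 9/14
R = TP/(TP+FN) = 9/10 = 9/10
beta^2 = 1^2 = 1
(1 + beta^2) = 2
Numerator = (1+beta^2)*P*R = 81/70
Denominator = beta^2*P + R = 9/14 + 9/10 = 54/35
F_beta = 3/4

3/4


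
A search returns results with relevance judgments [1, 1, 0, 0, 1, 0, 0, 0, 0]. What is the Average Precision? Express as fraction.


Computing P@k for each relevant position:
Position 1: relevant, P@1 = 1/1 = 1
Position 2: relevant, P@2 = 2/2 = 1
Position 3: not relevant
Position 4: not relevant
Position 5: relevant, P@5 = 3/5 = 3/5
Position 6: not relevant
Position 7: not relevant
Position 8: not relevant
Position 9: not relevant
Sum of P@k = 1 + 1 + 3/5 = 13/5
AP = 13/5 / 3 = 13/15

13/15


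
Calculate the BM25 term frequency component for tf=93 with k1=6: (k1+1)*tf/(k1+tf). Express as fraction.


BM25 TF component = (k1+1)*tf / (k1+tf)
k1 = 6, tf = 93
Numerator = (6+1)*93 = 651
Denominator = 6 + 93 = 99
= 651/99 = 217/33

217/33


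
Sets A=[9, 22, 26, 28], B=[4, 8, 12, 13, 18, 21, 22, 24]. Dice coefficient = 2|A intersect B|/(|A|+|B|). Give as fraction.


A intersect B = [22]
|A intersect B| = 1
|A| = 4, |B| = 8
Dice = 2*1 / (4+8)
= 2 / 12 = 1/6

1/6


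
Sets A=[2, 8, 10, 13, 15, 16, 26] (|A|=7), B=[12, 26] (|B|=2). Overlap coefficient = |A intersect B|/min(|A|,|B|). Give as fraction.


A intersect B = [26]
|A intersect B| = 1
min(|A|, |B|) = min(7, 2) = 2
Overlap = 1 / 2 = 1/2

1/2


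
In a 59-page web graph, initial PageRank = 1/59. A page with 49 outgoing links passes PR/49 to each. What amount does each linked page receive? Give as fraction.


Initial PR = 1/59 = 1/59
Outlinks = 49
Contribution per link = PR / outlinks
= 1/59 / 49
= 1/2891

1/2891


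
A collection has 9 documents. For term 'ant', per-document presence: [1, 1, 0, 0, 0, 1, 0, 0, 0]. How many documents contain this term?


Checking each document for 'ant':
Doc 1: present
Doc 2: present
Doc 3: absent
Doc 4: absent
Doc 5: absent
Doc 6: present
Doc 7: absent
Doc 8: absent
Doc 9: absent
df = sum of presences = 1 + 1 + 0 + 0 + 0 + 1 + 0 + 0 + 0 = 3

3


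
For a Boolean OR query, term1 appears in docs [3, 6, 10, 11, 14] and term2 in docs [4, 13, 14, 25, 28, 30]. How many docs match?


Boolean OR: find union of posting lists
term1 docs: [3, 6, 10, 11, 14]
term2 docs: [4, 13, 14, 25, 28, 30]
Union: [3, 4, 6, 10, 11, 13, 14, 25, 28, 30]
|union| = 10

10


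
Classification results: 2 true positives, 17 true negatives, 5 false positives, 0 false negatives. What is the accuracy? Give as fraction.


Accuracy = (TP + TN) / (TP + TN + FP + FN)
TP + TN = 2 + 17 = 19
Total = 2 + 17 + 5 + 0 = 24
Accuracy = 19 / 24 = 19/24

19/24


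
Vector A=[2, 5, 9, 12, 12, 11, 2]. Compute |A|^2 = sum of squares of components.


|A|^2 = sum of squared components
A[0]^2 = 2^2 = 4
A[1]^2 = 5^2 = 25
A[2]^2 = 9^2 = 81
A[3]^2 = 12^2 = 144
A[4]^2 = 12^2 = 144
A[5]^2 = 11^2 = 121
A[6]^2 = 2^2 = 4
Sum = 4 + 25 + 81 + 144 + 144 + 121 + 4 = 523

523


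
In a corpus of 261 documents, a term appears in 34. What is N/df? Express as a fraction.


IDF ratio = N / df
= 261 / 34
= 261/34

261/34


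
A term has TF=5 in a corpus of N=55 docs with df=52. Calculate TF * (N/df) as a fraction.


TF * (N/df)
= 5 * (55/52)
= 5 * 55/52
= 275/52

275/52


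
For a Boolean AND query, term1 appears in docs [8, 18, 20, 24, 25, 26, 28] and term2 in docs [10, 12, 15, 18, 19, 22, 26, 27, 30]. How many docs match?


Boolean AND: find intersection of posting lists
term1 docs: [8, 18, 20, 24, 25, 26, 28]
term2 docs: [10, 12, 15, 18, 19, 22, 26, 27, 30]
Intersection: [18, 26]
|intersection| = 2

2


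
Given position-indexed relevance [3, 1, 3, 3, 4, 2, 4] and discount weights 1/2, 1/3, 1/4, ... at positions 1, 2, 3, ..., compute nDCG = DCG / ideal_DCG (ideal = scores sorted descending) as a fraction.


Position discount weights w_i = 1/(i+1) for i=1..7:
Weights = [1/2, 1/3, 1/4, 1/5, 1/6, 1/7, 1/8]
Actual relevance: [3, 1, 3, 3, 4, 2, 4]
DCG = 3/2 + 1/3 + 3/4 + 3/5 + 4/6 + 2/7 + 4/8 = 649/140
Ideal relevance (sorted desc): [4, 4, 3, 3, 3, 2, 1]
Ideal DCG = 4/2 + 4/3 + 3/4 + 3/5 + 3/6 + 2/7 + 1/8 = 4699/840
nDCG = DCG / ideal_DCG = 649/140 / 4699/840 = 3894/4699

3894/4699


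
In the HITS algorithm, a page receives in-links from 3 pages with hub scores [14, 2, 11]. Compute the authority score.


Authority = sum of hub scores of in-linkers
In-link 1: hub score = 14
In-link 2: hub score = 2
In-link 3: hub score = 11
Authority = 14 + 2 + 11 = 27

27


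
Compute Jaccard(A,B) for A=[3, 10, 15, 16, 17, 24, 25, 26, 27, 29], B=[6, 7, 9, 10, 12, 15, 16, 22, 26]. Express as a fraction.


A intersect B = [10, 15, 16, 26]
|A intersect B| = 4
A union B = [3, 6, 7, 9, 10, 12, 15, 16, 17, 22, 24, 25, 26, 27, 29]
|A union B| = 15
Jaccard = 4/15 = 4/15

4/15


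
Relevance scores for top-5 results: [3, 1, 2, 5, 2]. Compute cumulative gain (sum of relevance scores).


Cumulative Gain = sum of relevance scores
Position 1: rel=3, running sum=3
Position 2: rel=1, running sum=4
Position 3: rel=2, running sum=6
Position 4: rel=5, running sum=11
Position 5: rel=2, running sum=13
CG = 13

13


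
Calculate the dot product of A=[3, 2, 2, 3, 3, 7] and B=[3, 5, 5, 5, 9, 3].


Dot product = sum of element-wise products
A[0]*B[0] = 3*3 = 9
A[1]*B[1] = 2*5 = 10
A[2]*B[2] = 2*5 = 10
A[3]*B[3] = 3*5 = 15
A[4]*B[4] = 3*9 = 27
A[5]*B[5] = 7*3 = 21
Sum = 9 + 10 + 10 + 15 + 27 + 21 = 92

92


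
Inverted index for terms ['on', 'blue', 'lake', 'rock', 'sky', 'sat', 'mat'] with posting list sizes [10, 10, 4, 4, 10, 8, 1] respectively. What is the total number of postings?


Summing posting list sizes:
'on': 10 postings
'blue': 10 postings
'lake': 4 postings
'rock': 4 postings
'sky': 10 postings
'sat': 8 postings
'mat': 1 postings
Total = 10 + 10 + 4 + 4 + 10 + 8 + 1 = 47

47


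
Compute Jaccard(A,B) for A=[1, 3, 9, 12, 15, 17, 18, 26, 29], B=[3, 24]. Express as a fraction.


A intersect B = [3]
|A intersect B| = 1
A union B = [1, 3, 9, 12, 15, 17, 18, 24, 26, 29]
|A union B| = 10
Jaccard = 1/10 = 1/10

1/10


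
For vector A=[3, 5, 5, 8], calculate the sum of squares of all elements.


|A|^2 = sum of squared components
A[0]^2 = 3^2 = 9
A[1]^2 = 5^2 = 25
A[2]^2 = 5^2 = 25
A[3]^2 = 8^2 = 64
Sum = 9 + 25 + 25 + 64 = 123

123


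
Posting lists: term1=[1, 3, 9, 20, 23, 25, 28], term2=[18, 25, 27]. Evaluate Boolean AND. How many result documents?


Boolean AND: find intersection of posting lists
term1 docs: [1, 3, 9, 20, 23, 25, 28]
term2 docs: [18, 25, 27]
Intersection: [25]
|intersection| = 1

1


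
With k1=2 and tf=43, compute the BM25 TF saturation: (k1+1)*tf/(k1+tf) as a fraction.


BM25 TF component = (k1+1)*tf / (k1+tf)
k1 = 2, tf = 43
Numerator = (2+1)*43 = 129
Denominator = 2 + 43 = 45
= 129/45 = 43/15

43/15


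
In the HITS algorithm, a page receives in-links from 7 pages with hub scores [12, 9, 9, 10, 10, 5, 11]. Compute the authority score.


Authority = sum of hub scores of in-linkers
In-link 1: hub score = 12
In-link 2: hub score = 9
In-link 3: hub score = 9
In-link 4: hub score = 10
In-link 5: hub score = 10
In-link 6: hub score = 5
In-link 7: hub score = 11
Authority = 12 + 9 + 9 + 10 + 10 + 5 + 11 = 66

66


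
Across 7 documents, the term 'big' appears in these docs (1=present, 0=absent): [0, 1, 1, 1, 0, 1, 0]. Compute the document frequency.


Checking each document for 'big':
Doc 1: absent
Doc 2: present
Doc 3: present
Doc 4: present
Doc 5: absent
Doc 6: present
Doc 7: absent
df = sum of presences = 0 + 1 + 1 + 1 + 0 + 1 + 0 = 4

4


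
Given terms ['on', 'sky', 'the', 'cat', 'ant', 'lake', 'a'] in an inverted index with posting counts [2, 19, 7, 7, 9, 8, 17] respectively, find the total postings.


Summing posting list sizes:
'on': 2 postings
'sky': 19 postings
'the': 7 postings
'cat': 7 postings
'ant': 9 postings
'lake': 8 postings
'a': 17 postings
Total = 2 + 19 + 7 + 7 + 9 + 8 + 17 = 69

69


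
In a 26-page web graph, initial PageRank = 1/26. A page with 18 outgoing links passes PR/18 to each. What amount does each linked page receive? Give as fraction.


Initial PR = 1/26 = 1/26
Outlinks = 18
Contribution per link = PR / outlinks
= 1/26 / 18
= 1/468

1/468


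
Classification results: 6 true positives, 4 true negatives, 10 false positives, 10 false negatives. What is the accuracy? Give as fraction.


Accuracy = (TP + TN) / (TP + TN + FP + FN)
TP + TN = 6 + 4 = 10
Total = 6 + 4 + 10 + 10 = 30
Accuracy = 10 / 30 = 1/3

1/3


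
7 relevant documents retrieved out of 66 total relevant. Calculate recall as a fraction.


Recall = retrieved_relevant / total_relevant
= 7 / 66
= 7 / (7 + 59)
= 7/66

7/66


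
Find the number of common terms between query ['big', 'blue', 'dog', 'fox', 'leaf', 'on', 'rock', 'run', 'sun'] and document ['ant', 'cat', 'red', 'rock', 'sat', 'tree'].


Query terms: ['big', 'blue', 'dog', 'fox', 'leaf', 'on', 'rock', 'run', 'sun']
Document terms: ['ant', 'cat', 'red', 'rock', 'sat', 'tree']
Common terms: ['rock']
Overlap count = 1

1


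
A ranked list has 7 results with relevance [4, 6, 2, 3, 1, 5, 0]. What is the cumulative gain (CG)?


Cumulative Gain = sum of relevance scores
Position 1: rel=4, running sum=4
Position 2: rel=6, running sum=10
Position 3: rel=2, running sum=12
Position 4: rel=3, running sum=15
Position 5: rel=1, running sum=16
Position 6: rel=5, running sum=21
Position 7: rel=0, running sum=21
CG = 21

21


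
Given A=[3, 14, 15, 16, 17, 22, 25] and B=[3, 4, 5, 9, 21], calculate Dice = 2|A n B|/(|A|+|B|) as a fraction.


A intersect B = [3]
|A intersect B| = 1
|A| = 7, |B| = 5
Dice = 2*1 / (7+5)
= 2 / 12 = 1/6

1/6


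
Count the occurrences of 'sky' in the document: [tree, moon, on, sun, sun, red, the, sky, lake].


Document has 9 words
Scanning for 'sky':
Found at positions: [7]
Count = 1

1


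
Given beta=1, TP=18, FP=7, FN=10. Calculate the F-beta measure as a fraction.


P = TP/(TP+FP) = 18/25 = 18/25
R = TP/(TP+FN) = 18/28 = 9/14
beta^2 = 1^2 = 1
(1 + beta^2) = 2
Numerator = (1+beta^2)*P*R = 162/175
Denominator = beta^2*P + R = 18/25 + 9/14 = 477/350
F_beta = 36/53

36/53


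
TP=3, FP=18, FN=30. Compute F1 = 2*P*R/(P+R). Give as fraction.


F1 = 2 * P * R / (P + R)
P = TP/(TP+FP) = 3/21 = 1/7
R = TP/(TP+FN) = 3/33 = 1/11
2 * P * R = 2 * 1/7 * 1/11 = 2/77
P + R = 1/7 + 1/11 = 18/77
F1 = 2/77 / 18/77 = 1/9

1/9


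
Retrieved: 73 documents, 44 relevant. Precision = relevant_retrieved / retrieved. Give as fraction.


Precision = relevant_retrieved / total_retrieved
= 44 / 73
= 44 / (44 + 29)
= 44/73

44/73


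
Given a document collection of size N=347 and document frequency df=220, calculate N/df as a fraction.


IDF ratio = N / df
= 347 / 220
= 347/220

347/220


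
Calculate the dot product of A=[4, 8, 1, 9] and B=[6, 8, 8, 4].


Dot product = sum of element-wise products
A[0]*B[0] = 4*6 = 24
A[1]*B[1] = 8*8 = 64
A[2]*B[2] = 1*8 = 8
A[3]*B[3] = 9*4 = 36
Sum = 24 + 64 + 8 + 36 = 132

132


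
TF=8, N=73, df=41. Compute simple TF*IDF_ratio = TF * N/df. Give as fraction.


TF * (N/df)
= 8 * (73/41)
= 8 * 73/41
= 584/41

584/41


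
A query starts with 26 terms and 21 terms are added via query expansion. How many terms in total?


Original terms: 26
Expansion terms: 21
Total = 26 + 21 = 47

47


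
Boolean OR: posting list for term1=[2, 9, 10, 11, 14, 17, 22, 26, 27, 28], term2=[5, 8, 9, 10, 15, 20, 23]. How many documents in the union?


Boolean OR: find union of posting lists
term1 docs: [2, 9, 10, 11, 14, 17, 22, 26, 27, 28]
term2 docs: [5, 8, 9, 10, 15, 20, 23]
Union: [2, 5, 8, 9, 10, 11, 14, 15, 17, 20, 22, 23, 26, 27, 28]
|union| = 15

15


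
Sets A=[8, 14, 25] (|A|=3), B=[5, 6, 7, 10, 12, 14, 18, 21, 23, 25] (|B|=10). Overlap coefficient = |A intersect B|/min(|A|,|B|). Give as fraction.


A intersect B = [14, 25]
|A intersect B| = 2
min(|A|, |B|) = min(3, 10) = 3
Overlap = 2 / 3 = 2/3

2/3


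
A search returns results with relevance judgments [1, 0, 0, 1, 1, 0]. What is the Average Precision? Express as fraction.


Computing P@k for each relevant position:
Position 1: relevant, P@1 = 1/1 = 1
Position 2: not relevant
Position 3: not relevant
Position 4: relevant, P@4 = 2/4 = 1/2
Position 5: relevant, P@5 = 3/5 = 3/5
Position 6: not relevant
Sum of P@k = 1 + 1/2 + 3/5 = 21/10
AP = 21/10 / 3 = 7/10

7/10


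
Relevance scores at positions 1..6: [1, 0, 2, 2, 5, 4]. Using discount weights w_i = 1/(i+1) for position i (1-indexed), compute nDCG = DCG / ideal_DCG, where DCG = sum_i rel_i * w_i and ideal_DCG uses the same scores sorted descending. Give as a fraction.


Position discount weights w_i = 1/(i+1) for i=1..6:
Weights = [1/2, 1/3, 1/4, 1/5, 1/6, 1/7]
Actual relevance: [1, 0, 2, 2, 5, 4]
DCG = 1/2 + 0/3 + 2/4 + 2/5 + 5/6 + 4/7 = 589/210
Ideal relevance (sorted desc): [5, 4, 2, 2, 1, 0]
Ideal DCG = 5/2 + 4/3 + 2/4 + 2/5 + 1/6 + 0/7 = 49/10
nDCG = DCG / ideal_DCG = 589/210 / 49/10 = 589/1029

589/1029


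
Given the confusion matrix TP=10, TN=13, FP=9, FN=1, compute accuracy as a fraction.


Accuracy = (TP + TN) / (TP + TN + FP + FN)
TP + TN = 10 + 13 = 23
Total = 10 + 13 + 9 + 1 = 33
Accuracy = 23 / 33 = 23/33

23/33


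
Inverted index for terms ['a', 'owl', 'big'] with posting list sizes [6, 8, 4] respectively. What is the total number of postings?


Summing posting list sizes:
'a': 6 postings
'owl': 8 postings
'big': 4 postings
Total = 6 + 8 + 4 = 18

18


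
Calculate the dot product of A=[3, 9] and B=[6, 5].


Dot product = sum of element-wise products
A[0]*B[0] = 3*6 = 18
A[1]*B[1] = 9*5 = 45
Sum = 18 + 45 = 63

63


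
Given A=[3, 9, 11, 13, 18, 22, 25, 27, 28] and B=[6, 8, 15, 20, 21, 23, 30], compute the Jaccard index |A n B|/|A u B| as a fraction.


A intersect B = []
|A intersect B| = 0
A union B = [3, 6, 8, 9, 11, 13, 15, 18, 20, 21, 22, 23, 25, 27, 28, 30]
|A union B| = 16
Jaccard = 0/16 = 0

0


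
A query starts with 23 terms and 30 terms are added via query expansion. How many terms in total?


Original terms: 23
Expansion terms: 30
Total = 23 + 30 = 53

53


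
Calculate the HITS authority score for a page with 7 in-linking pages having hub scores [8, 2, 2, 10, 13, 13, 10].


Authority = sum of hub scores of in-linkers
In-link 1: hub score = 8
In-link 2: hub score = 2
In-link 3: hub score = 2
In-link 4: hub score = 10
In-link 5: hub score = 13
In-link 6: hub score = 13
In-link 7: hub score = 10
Authority = 8 + 2 + 2 + 10 + 13 + 13 + 10 = 58

58


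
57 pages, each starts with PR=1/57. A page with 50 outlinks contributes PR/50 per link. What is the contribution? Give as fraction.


Initial PR = 1/57 = 1/57
Outlinks = 50
Contribution per link = PR / outlinks
= 1/57 / 50
= 1/2850

1/2850


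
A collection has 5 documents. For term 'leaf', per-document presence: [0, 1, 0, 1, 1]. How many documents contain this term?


Checking each document for 'leaf':
Doc 1: absent
Doc 2: present
Doc 3: absent
Doc 4: present
Doc 5: present
df = sum of presences = 0 + 1 + 0 + 1 + 1 = 3

3


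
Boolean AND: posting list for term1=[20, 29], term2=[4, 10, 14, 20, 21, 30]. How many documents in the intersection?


Boolean AND: find intersection of posting lists
term1 docs: [20, 29]
term2 docs: [4, 10, 14, 20, 21, 30]
Intersection: [20]
|intersection| = 1

1


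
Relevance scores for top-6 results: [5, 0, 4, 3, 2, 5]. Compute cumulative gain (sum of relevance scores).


Cumulative Gain = sum of relevance scores
Position 1: rel=5, running sum=5
Position 2: rel=0, running sum=5
Position 3: rel=4, running sum=9
Position 4: rel=3, running sum=12
Position 5: rel=2, running sum=14
Position 6: rel=5, running sum=19
CG = 19

19


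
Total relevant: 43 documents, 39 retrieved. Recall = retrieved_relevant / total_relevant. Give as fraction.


Recall = retrieved_relevant / total_relevant
= 39 / 43
= 39 / (39 + 4)
= 39/43

39/43


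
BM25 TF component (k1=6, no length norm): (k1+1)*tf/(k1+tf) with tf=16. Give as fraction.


BM25 TF component = (k1+1)*tf / (k1+tf)
k1 = 6, tf = 16
Numerator = (6+1)*16 = 112
Denominator = 6 + 16 = 22
= 112/22 = 56/11

56/11


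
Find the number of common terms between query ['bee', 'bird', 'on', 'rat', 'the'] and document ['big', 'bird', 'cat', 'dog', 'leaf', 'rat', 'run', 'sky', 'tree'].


Query terms: ['bee', 'bird', 'on', 'rat', 'the']
Document terms: ['big', 'bird', 'cat', 'dog', 'leaf', 'rat', 'run', 'sky', 'tree']
Common terms: ['bird', 'rat']
Overlap count = 2

2


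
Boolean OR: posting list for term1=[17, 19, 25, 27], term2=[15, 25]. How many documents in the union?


Boolean OR: find union of posting lists
term1 docs: [17, 19, 25, 27]
term2 docs: [15, 25]
Union: [15, 17, 19, 25, 27]
|union| = 5

5


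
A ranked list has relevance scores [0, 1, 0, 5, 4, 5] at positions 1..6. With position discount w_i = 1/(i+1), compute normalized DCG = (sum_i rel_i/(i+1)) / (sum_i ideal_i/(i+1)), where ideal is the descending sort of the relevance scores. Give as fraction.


Position discount weights w_i = 1/(i+1) for i=1..6:
Weights = [1/2, 1/3, 1/4, 1/5, 1/6, 1/7]
Actual relevance: [0, 1, 0, 5, 4, 5]
DCG = 0/2 + 1/3 + 0/4 + 5/5 + 4/6 + 5/7 = 19/7
Ideal relevance (sorted desc): [5, 5, 4, 1, 0, 0]
Ideal DCG = 5/2 + 5/3 + 4/4 + 1/5 + 0/6 + 0/7 = 161/30
nDCG = DCG / ideal_DCG = 19/7 / 161/30 = 570/1127

570/1127


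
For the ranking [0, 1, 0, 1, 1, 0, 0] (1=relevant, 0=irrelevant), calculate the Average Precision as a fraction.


Computing P@k for each relevant position:
Position 1: not relevant
Position 2: relevant, P@2 = 1/2 = 1/2
Position 3: not relevant
Position 4: relevant, P@4 = 2/4 = 1/2
Position 5: relevant, P@5 = 3/5 = 3/5
Position 6: not relevant
Position 7: not relevant
Sum of P@k = 1/2 + 1/2 + 3/5 = 8/5
AP = 8/5 / 3 = 8/15

8/15


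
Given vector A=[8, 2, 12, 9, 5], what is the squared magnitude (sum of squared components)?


|A|^2 = sum of squared components
A[0]^2 = 8^2 = 64
A[1]^2 = 2^2 = 4
A[2]^2 = 12^2 = 144
A[3]^2 = 9^2 = 81
A[4]^2 = 5^2 = 25
Sum = 64 + 4 + 144 + 81 + 25 = 318

318


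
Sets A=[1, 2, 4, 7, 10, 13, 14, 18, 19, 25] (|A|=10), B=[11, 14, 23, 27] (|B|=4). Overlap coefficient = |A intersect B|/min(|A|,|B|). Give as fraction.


A intersect B = [14]
|A intersect B| = 1
min(|A|, |B|) = min(10, 4) = 4
Overlap = 1 / 4 = 1/4

1/4


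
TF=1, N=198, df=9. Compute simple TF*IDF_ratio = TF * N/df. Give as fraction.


TF * (N/df)
= 1 * (198/9)
= 1 * 22
= 22

22


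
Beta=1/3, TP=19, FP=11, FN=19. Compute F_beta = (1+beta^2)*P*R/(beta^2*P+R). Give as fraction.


P = TP/(TP+FP) = 19/30 = 19/30
R = TP/(TP+FN) = 19/38 = 1/2
beta^2 = 1/3^2 = 1/9
(1 + beta^2) = 10/9
Numerator = (1+beta^2)*P*R = 19/54
Denominator = beta^2*P + R = 19/270 + 1/2 = 77/135
F_beta = 95/154

95/154


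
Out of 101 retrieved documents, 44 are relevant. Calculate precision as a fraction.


Precision = relevant_retrieved / total_retrieved
= 44 / 101
= 44 / (44 + 57)
= 44/101

44/101


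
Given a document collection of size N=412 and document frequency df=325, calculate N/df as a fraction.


IDF ratio = N / df
= 412 / 325
= 412/325

412/325


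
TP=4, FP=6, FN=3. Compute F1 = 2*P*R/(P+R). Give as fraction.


F1 = 2 * P * R / (P + R)
P = TP/(TP+FP) = 4/10 = 2/5
R = TP/(TP+FN) = 4/7 = 4/7
2 * P * R = 2 * 2/5 * 4/7 = 16/35
P + R = 2/5 + 4/7 = 34/35
F1 = 16/35 / 34/35 = 8/17

8/17
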